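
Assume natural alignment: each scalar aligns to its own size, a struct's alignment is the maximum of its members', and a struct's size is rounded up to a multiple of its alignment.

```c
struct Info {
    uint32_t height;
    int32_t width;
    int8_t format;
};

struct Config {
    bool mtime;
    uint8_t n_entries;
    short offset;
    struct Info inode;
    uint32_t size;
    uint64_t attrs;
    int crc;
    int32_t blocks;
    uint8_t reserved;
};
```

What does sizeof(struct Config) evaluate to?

48

Info: height at 0 (size 4, align 4) → ends 4; width at 4 (size 4, align 4) → ends 8; format at 8 (size 1, align 1) → ends 9; tail pad 3 to reach multiple of 4; total 12 bytes, alignment 4
mtime at 0 (size 1, align 1) → ends 1
n_entries at 1 (size 1, align 1) → ends 2
offset at 2 (size 2, align 2) → ends 4
inode at 4 (size 12, align 4) → ends 16
size at 16 (size 4, align 4) → ends 20
pad 4 to align 8 for attrs
attrs at 24 (size 8, align 8) → ends 32
crc at 32 (size 4, align 4) → ends 36
blocks at 36 (size 4, align 4) → ends 40
reserved at 40 (size 1, align 1) → ends 41
tail pad 7 to reach multiple of 8
total 48 bytes, alignment 8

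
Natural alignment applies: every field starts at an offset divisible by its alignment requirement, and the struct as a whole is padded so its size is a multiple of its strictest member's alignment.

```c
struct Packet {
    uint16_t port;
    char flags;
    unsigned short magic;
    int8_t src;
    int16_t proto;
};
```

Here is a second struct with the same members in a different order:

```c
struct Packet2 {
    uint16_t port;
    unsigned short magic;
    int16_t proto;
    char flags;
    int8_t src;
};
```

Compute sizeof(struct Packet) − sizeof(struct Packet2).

2

@0: port [2B, align 2] → 2
@2: flags [1B, align 1] → 3
+1 pad (align 2)
@4: magic [2B, align 2] → 6
@6: src [1B, align 1] → 7
+1 pad (align 2)
@8: proto [2B, align 2] → 10
size 10, align 2
— Packet2 —
@0: port [2B, align 2] → 2
@2: magic [2B, align 2] → 4
@4: proto [2B, align 2] → 6
@6: flags [1B, align 1] → 7
@7: src [1B, align 1] → 8
size 8, align 2
10 − 8 = 2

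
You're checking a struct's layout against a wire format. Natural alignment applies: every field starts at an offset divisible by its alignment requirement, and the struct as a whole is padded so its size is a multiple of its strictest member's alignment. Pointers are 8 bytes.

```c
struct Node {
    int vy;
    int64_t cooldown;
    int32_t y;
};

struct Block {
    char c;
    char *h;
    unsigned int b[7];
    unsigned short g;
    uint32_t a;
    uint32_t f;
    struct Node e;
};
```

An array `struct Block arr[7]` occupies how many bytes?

Node: 0..4  vy  (4B, 4-aligned); 4..8  -- padding (4B); 8..16  cooldown  (8B, 8-aligned); 16..20  y  (4B, 4-aligned); 20..24  -- tail padding (4B); sizeof = 24, alignof = 8
0..1  c  (1B, 1-aligned)
1..8  -- padding (7B)
8..16  h  (8B, 8-aligned)
16..44  b  (28B, 4-aligned)
44..46  g  (2B, 2-aligned)
46..48  -- padding (2B)
48..52  a  (4B, 4-aligned)
52..56  f  (4B, 4-aligned)
56..80  e  (24B, 8-aligned)
sizeof = 80, alignof = 8
array of 7: 7 × 80 = 560

560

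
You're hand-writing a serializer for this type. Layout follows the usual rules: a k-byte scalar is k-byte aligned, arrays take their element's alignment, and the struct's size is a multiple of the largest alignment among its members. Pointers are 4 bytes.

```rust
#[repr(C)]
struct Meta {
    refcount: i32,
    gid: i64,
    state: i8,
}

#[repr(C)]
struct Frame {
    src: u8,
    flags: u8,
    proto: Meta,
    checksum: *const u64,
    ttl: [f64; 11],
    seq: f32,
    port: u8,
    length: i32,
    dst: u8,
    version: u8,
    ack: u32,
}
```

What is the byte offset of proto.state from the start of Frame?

24

Meta: @0: refcount [4B, align 4] → 4; +4 pad (align 8); @8: gid [8B, align 8] → 16; @16: state [1B, align 1] → 17; +7 tail pad (align 8); size 24, align 8
@0: src [1B, align 1] → 1
@1: flags [1B, align 1] → 2
+6 pad (align 8)
@8: proto [24B, align 8] → 32
within Meta: state at 16
8 + 16 = 24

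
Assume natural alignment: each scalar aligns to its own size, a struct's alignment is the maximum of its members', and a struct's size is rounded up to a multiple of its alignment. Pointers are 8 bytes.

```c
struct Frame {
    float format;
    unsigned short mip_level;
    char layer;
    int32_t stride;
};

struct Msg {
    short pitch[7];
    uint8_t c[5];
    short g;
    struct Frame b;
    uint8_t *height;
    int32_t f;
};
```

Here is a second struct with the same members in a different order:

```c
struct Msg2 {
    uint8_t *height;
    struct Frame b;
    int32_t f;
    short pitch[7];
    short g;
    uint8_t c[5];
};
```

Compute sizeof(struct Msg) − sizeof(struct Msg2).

Frame: @0: format [4B, align 4] → 4; @4: mip_level [2B, align 2] → 6; @6: layer [1B, align 1] → 7; +1 pad (align 4); @8: stride [4B, align 4] → 12; size 12, align 4
@0: pitch [14B, align 2] → 14
@14: c [5B, align 1] → 19
+1 pad (align 2)
@20: g [2B, align 2] → 22
+2 pad (align 4)
@24: b [12B, align 4] → 36
+4 pad (align 8)
@40: height [8B, align 8] → 48
@48: f [4B, align 4] → 52
+4 tail pad (align 8)
size 56, align 8
— Msg2 —
@0: height [8B, align 8] → 8
@8: b [12B, align 4] → 20
@20: f [4B, align 4] → 24
@24: pitch [14B, align 2] → 38
@38: g [2B, align 2] → 40
@40: c [5B, align 1] → 45
+3 tail pad (align 8)
size 48, align 8
56 − 48 = 8

8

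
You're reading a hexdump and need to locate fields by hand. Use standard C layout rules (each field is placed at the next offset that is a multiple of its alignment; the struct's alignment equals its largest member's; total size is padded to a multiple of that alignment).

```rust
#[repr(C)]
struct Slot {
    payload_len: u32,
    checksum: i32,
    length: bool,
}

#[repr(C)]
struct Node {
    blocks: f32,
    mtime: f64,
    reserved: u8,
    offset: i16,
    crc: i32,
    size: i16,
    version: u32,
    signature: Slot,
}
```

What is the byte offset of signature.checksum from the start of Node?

Slot: 0..4  payload_len  (4B, 4-aligned); 4..8  checksum  (4B, 4-aligned); 8..9  length  (1B, 1-aligned); 9..12  -- tail padding (3B); sizeof = 12, alignof = 4
0..4  blocks  (4B, 4-aligned)
4..8  -- padding (4B)
8..16  mtime  (8B, 8-aligned)
16..17  reserved  (1B, 1-aligned)
17..18  -- padding (1B)
18..20  offset  (2B, 2-aligned)
20..24  crc  (4B, 4-aligned)
24..26  size  (2B, 2-aligned)
26..28  -- padding (2B)
28..32  version  (4B, 4-aligned)
32..44  signature  (12B, 4-aligned)
within Slot: checksum at 4
32 + 4 = 36

36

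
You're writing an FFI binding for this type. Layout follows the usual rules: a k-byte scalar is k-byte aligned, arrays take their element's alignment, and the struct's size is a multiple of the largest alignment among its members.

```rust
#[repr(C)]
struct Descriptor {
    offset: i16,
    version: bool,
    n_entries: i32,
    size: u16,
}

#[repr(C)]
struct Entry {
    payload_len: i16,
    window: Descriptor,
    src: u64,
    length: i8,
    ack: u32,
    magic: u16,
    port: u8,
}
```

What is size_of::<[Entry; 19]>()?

760

Descriptor: @0: offset [2B, align 2] → 2; @2: version [1B, align 1] → 3; +1 pad (align 4); @4: n_entries [4B, align 4] → 8; @8: size [2B, align 2] → 10; +2 tail pad (align 4); size 12, align 4
@0: payload_len [2B, align 2] → 2
+2 pad (align 4)
@4: window [12B, align 4] → 16
@16: src [8B, align 8] → 24
@24: length [1B, align 1] → 25
+3 pad (align 4)
@28: ack [4B, align 4] → 32
@32: magic [2B, align 2] → 34
@34: port [1B, align 1] → 35
+5 tail pad (align 8)
size 40, align 8
array of 19: 19 × 40 = 760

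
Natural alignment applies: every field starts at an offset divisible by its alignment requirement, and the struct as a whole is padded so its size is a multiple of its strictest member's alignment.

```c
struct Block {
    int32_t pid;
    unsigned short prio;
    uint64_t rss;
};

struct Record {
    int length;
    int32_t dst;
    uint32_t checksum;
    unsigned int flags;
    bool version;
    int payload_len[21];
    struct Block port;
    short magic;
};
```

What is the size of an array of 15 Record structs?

Block: @0: pid [4B, align 4] → 4; @4: prio [2B, align 2] → 6; +2 pad (align 8); @8: rss [8B, align 8] → 16; size 16, align 8
@0: length [4B, align 4] → 4
@4: dst [4B, align 4] → 8
@8: checksum [4B, align 4] → 12
@12: flags [4B, align 4] → 16
@16: version [1B, align 1] → 17
+3 pad (align 4)
@20: payload_len [84B, align 4] → 104
@104: port [16B, align 8] → 120
@120: magic [2B, align 2] → 122
+6 tail pad (align 8)
size 128, align 8
array of 15: 15 × 128 = 1920

1920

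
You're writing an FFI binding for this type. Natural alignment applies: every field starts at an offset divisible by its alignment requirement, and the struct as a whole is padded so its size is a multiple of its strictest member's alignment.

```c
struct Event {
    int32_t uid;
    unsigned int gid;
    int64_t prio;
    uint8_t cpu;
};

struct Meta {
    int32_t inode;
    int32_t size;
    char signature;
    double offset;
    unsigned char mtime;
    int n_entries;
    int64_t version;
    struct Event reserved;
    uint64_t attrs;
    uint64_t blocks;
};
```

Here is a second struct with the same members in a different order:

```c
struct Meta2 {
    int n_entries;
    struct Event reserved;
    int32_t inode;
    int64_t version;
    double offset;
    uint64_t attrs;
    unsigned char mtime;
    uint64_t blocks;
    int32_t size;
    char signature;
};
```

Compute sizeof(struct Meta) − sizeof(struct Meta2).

Event: uid at 0 (size 4, align 4) → ends 4; gid at 4 (size 4, align 4) → ends 8; prio at 8 (size 8, align 8) → ends 16; cpu at 16 (size 1, align 1) → ends 17; tail pad 7 to reach multiple of 8; total 24 bytes, alignment 8
inode at 0 (size 4, align 4) → ends 4
size at 4 (size 4, align 4) → ends 8
signature at 8 (size 1, align 1) → ends 9
pad 7 to align 8 for offset
offset at 16 (size 8, align 8) → ends 24
mtime at 24 (size 1, align 1) → ends 25
pad 3 to align 4 for n_entries
n_entries at 28 (size 4, align 4) → ends 32
version at 32 (size 8, align 8) → ends 40
reserved at 40 (size 24, align 8) → ends 64
attrs at 64 (size 8, align 8) → ends 72
blocks at 72 (size 8, align 8) → ends 80
total 80 bytes, alignment 8
— Meta2 —
n_entries at 0 (size 4, align 4) → ends 4
pad 4 to align 8 for reserved
reserved at 8 (size 24, align 8) → ends 32
inode at 32 (size 4, align 4) → ends 36
pad 4 to align 8 for version
version at 40 (size 8, align 8) → ends 48
offset at 48 (size 8, align 8) → ends 56
attrs at 56 (size 8, align 8) → ends 64
mtime at 64 (size 1, align 1) → ends 65
pad 7 to align 8 for blocks
blocks at 72 (size 8, align 8) → ends 80
size at 80 (size 4, align 4) → ends 84
signature at 84 (size 1, align 1) → ends 85
tail pad 3 to reach multiple of 8
total 88 bytes, alignment 8
80 − 88 = -8

-8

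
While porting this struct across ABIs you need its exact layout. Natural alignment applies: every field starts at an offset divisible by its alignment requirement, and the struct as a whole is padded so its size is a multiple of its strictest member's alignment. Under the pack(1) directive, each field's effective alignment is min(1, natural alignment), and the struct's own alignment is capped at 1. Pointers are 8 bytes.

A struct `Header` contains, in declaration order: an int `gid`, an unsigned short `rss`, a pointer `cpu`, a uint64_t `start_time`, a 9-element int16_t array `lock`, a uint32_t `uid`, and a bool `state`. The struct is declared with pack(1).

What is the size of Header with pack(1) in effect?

45

@0: gid [4B, align 1] → 4
@4: rss [2B, align 1] → 6
@6: cpu [8B, align 1] → 14
@14: start_time [8B, align 1] → 22
@22: lock [18B, align 1] → 40
@40: uid [4B, align 1] → 44
@44: state [1B, align 1] → 45
size 45, align 1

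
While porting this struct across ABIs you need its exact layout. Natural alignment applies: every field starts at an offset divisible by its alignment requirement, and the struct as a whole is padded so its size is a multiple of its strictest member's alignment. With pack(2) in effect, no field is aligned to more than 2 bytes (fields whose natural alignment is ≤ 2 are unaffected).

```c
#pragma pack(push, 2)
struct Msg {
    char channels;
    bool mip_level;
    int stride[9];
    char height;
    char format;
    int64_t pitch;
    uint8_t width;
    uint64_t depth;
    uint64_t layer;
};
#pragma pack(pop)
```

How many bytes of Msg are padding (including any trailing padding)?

1

0..1  channels  (1B, 1-aligned)
1..2  mip_level  (1B, 1-aligned)
2..38  stride  (36B, 2-aligned)
38..39  height  (1B, 1-aligned)
39..40  format  (1B, 1-aligned)
40..48  pitch  (8B, 2-aligned)
48..49  width  (1B, 1-aligned)
49..50  -- padding (1B)
50..58  depth  (8B, 2-aligned)
58..66  layer  (8B, 2-aligned)
sizeof = 66, alignof = 2
data bytes 65, size 66 → padding 1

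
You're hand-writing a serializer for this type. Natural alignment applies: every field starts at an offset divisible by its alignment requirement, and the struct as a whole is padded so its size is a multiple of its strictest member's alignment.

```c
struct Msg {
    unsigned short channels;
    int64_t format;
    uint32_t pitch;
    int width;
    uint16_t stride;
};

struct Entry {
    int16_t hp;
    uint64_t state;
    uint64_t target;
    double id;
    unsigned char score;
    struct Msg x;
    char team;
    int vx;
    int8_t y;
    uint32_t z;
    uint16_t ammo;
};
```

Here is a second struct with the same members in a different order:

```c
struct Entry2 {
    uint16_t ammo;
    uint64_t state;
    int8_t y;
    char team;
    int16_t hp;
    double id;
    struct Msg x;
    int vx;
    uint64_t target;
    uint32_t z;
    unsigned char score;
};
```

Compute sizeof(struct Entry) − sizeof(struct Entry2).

8

Msg: 0..2  channels  (2B, 2-aligned); 2..8  -- padding (6B); 8..16  format  (8B, 8-aligned); 16..20  pitch  (4B, 4-aligned); 20..24  width  (4B, 4-aligned); 24..26  stride  (2B, 2-aligned); 26..32  -- tail padding (6B); sizeof = 32, alignof = 8
0..2  hp  (2B, 2-aligned)
2..8  -- padding (6B)
8..16  state  (8B, 8-aligned)
16..24  target  (8B, 8-aligned)
24..32  id  (8B, 8-aligned)
32..33  score  (1B, 1-aligned)
33..40  -- padding (7B)
40..72  x  (32B, 8-aligned)
72..73  team  (1B, 1-aligned)
73..76  -- padding (3B)
76..80  vx  (4B, 4-aligned)
80..81  y  (1B, 1-aligned)
81..84  -- padding (3B)
84..88  z  (4B, 4-aligned)
88..90  ammo  (2B, 2-aligned)
90..96  -- tail padding (6B)
sizeof = 96, alignof = 8
— Entry2 —
0..2  ammo  (2B, 2-aligned)
2..8  -- padding (6B)
8..16  state  (8B, 8-aligned)
16..17  y  (1B, 1-aligned)
17..18  team  (1B, 1-aligned)
18..20  hp  (2B, 2-aligned)
20..24  -- padding (4B)
24..32  id  (8B, 8-aligned)
32..64  x  (32B, 8-aligned)
64..68  vx  (4B, 4-aligned)
68..72  -- padding (4B)
72..80  target  (8B, 8-aligned)
80..84  z  (4B, 4-aligned)
84..85  score  (1B, 1-aligned)
85..88  -- tail padding (3B)
sizeof = 88, alignof = 8
96 − 88 = 8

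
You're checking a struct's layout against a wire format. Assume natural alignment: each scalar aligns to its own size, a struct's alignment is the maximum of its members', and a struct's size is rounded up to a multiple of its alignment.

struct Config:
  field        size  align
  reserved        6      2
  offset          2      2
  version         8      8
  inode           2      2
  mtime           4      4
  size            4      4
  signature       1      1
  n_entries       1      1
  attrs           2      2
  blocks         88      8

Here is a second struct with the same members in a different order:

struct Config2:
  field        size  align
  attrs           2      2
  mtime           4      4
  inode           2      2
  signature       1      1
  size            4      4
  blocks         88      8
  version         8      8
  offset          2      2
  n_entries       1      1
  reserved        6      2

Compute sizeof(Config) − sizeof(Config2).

0..6  reserved  (6B, 2-aligned)
6..8  offset  (2B, 2-aligned)
8..16  version  (8B, 8-aligned)
16..18  inode  (2B, 2-aligned)
18..20  -- padding (2B)
20..24  mtime  (4B, 4-aligned)
24..28  size  (4B, 4-aligned)
28..29  signature  (1B, 1-aligned)
29..30  n_entries  (1B, 1-aligned)
30..32  attrs  (2B, 2-aligned)
32..120  blocks  (88B, 8-aligned)
sizeof = 120, alignof = 8
— Config2 —
0..2  attrs  (2B, 2-aligned)
2..4  -- padding (2B)
4..8  mtime  (4B, 4-aligned)
8..10  inode  (2B, 2-aligned)
10..11  signature  (1B, 1-aligned)
11..12  -- padding (1B)
12..16  size  (4B, 4-aligned)
16..104  blocks  (88B, 8-aligned)
104..112  version  (8B, 8-aligned)
112..114  offset  (2B, 2-aligned)
114..115  n_entries  (1B, 1-aligned)
115..116  -- padding (1B)
116..122  reserved  (6B, 2-aligned)
122..128  -- tail padding (6B)
sizeof = 128, alignof = 8
120 − 128 = -8

-8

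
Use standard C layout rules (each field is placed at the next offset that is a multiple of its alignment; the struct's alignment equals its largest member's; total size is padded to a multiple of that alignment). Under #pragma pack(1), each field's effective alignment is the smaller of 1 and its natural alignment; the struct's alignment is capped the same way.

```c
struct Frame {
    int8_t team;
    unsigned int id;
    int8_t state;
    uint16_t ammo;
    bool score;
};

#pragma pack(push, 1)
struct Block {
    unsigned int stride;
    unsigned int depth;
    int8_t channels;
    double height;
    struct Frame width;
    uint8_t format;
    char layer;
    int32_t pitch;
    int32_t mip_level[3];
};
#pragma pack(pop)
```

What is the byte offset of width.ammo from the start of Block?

Frame: 0..1  team  (1B, 1-aligned); 1..4  -- padding (3B); 4..8  id  (4B, 4-aligned); 8..9  state  (1B, 1-aligned); 9..10  -- padding (1B); 10..12  ammo  (2B, 2-aligned); 12..13  score  (1B, 1-aligned); 13..16  -- tail padding (3B); sizeof = 16, alignof = 4
0..4  stride  (4B, 1-aligned)
4..8  depth  (4B, 1-aligned)
8..9  channels  (1B, 1-aligned)
9..17  height  (8B, 1-aligned)
17..33  width  (16B, 1-aligned)
within Frame: ammo at 10
17 + 10 = 27

27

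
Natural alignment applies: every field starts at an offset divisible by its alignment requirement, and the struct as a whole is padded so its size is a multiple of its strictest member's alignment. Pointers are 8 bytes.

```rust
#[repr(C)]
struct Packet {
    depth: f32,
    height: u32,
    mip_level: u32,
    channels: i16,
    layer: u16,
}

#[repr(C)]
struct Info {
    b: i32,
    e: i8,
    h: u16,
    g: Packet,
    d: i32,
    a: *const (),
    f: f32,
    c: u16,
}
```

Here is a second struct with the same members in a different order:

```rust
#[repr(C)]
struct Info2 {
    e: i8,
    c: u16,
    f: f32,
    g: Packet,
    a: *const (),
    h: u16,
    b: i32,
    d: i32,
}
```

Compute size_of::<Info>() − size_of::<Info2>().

0

Packet: depth at 0 (size 4, align 4) → ends 4; height at 4 (size 4, align 4) → ends 8; mip_level at 8 (size 4, align 4) → ends 12; channels at 12 (size 2, align 2) → ends 14; layer at 14 (size 2, align 2) → ends 16; total 16 bytes, alignment 4
b at 0 (size 4, align 4) → ends 4
e at 4 (size 1, align 1) → ends 5
pad 1 to align 2 for h
h at 6 (size 2, align 2) → ends 8
g at 8 (size 16, align 4) → ends 24
d at 24 (size 4, align 4) → ends 28
pad 4 to align 8 for a
a at 32 (size 8, align 8) → ends 40
f at 40 (size 4, align 4) → ends 44
c at 44 (size 2, align 2) → ends 46
tail pad 2 to reach multiple of 8
total 48 bytes, alignment 8
— Info2 —
e at 0 (size 1, align 1) → ends 1
pad 1 to align 2 for c
c at 2 (size 2, align 2) → ends 4
f at 4 (size 4, align 4) → ends 8
g at 8 (size 16, align 4) → ends 24
a at 24 (size 8, align 8) → ends 32
h at 32 (size 2, align 2) → ends 34
pad 2 to align 4 for b
b at 36 (size 4, align 4) → ends 40
d at 40 (size 4, align 4) → ends 44
tail pad 4 to reach multiple of 8
total 48 bytes, alignment 8
48 − 48 = 0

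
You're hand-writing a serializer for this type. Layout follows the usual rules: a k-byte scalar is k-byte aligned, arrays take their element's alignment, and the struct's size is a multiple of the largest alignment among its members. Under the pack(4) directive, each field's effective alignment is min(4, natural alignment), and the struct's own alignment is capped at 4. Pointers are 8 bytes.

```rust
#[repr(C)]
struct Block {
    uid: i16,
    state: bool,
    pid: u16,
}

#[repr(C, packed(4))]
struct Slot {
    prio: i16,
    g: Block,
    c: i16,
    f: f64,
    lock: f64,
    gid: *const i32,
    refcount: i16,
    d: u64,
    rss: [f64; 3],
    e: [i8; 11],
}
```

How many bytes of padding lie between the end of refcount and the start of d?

2

Block: uid at 0 (size 2, align 2) → ends 2; state at 2 (size 1, align 1) → ends 3; pad 1 to align 2 for pid; pid at 4 (size 2, align 2) → ends 6; total 6 bytes, alignment 2
prio at 0 (size 2, align 2) → ends 2
g at 2 (size 6, align 2) → ends 8
c at 8 (size 2, align 2) → ends 10
pad 2 to align 4 for f
f at 12 (size 8, align 4) → ends 20
lock at 20 (size 8, align 4) → ends 28
gid at 28 (size 8, align 4) → ends 36
refcount at 36 (size 2, align 2) → ends 38
pad 2 to align 4 for d
d at 40 (size 8, align 4) → ends 48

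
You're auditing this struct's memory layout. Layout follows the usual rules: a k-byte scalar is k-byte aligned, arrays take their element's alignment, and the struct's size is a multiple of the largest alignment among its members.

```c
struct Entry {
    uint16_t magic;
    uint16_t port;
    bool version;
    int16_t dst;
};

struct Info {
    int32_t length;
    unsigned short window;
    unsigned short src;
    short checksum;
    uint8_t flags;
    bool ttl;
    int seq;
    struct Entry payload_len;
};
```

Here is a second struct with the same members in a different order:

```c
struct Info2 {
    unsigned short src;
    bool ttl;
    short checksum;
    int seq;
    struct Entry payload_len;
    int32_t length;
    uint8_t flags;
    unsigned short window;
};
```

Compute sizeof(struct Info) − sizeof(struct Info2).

-4

Entry: magic at 0 (size 2, align 2) → ends 2; port at 2 (size 2, align 2) → ends 4; version at 4 (size 1, align 1) → ends 5; pad 1 to align 2 for dst; dst at 6 (size 2, align 2) → ends 8; total 8 bytes, alignment 2
length at 0 (size 4, align 4) → ends 4
window at 4 (size 2, align 2) → ends 6
src at 6 (size 2, align 2) → ends 8
checksum at 8 (size 2, align 2) → ends 10
flags at 10 (size 1, align 1) → ends 11
ttl at 11 (size 1, align 1) → ends 12
seq at 12 (size 4, align 4) → ends 16
payload_len at 16 (size 8, align 2) → ends 24
total 24 bytes, alignment 4
— Info2 —
src at 0 (size 2, align 2) → ends 2
ttl at 2 (size 1, align 1) → ends 3
pad 1 to align 2 for checksum
checksum at 4 (size 2, align 2) → ends 6
pad 2 to align 4 for seq
seq at 8 (size 4, align 4) → ends 12
payload_len at 12 (size 8, align 2) → ends 20
length at 20 (size 4, align 4) → ends 24
flags at 24 (size 1, align 1) → ends 25
pad 1 to align 2 for window
window at 26 (size 2, align 2) → ends 28
total 28 bytes, alignment 4
24 − 28 = -4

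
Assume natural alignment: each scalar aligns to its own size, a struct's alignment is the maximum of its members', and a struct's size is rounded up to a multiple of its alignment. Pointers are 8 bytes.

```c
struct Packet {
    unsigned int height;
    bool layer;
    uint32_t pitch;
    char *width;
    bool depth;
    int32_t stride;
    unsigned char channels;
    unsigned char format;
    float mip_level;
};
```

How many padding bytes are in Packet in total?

12

0..4  height  (4B, 4-aligned)
4..5  layer  (1B, 1-aligned)
5..8  -- padding (3B)
8..12  pitch  (4B, 4-aligned)
12..16  -- padding (4B)
16..24  width  (8B, 8-aligned)
24..25  depth  (1B, 1-aligned)
25..28  -- padding (3B)
28..32  stride  (4B, 4-aligned)
32..33  channels  (1B, 1-aligned)
33..34  format  (1B, 1-aligned)
34..36  -- padding (2B)
36..40  mip_level  (4B, 4-aligned)
sizeof = 40, alignof = 8
data bytes 28, size 40 → padding 12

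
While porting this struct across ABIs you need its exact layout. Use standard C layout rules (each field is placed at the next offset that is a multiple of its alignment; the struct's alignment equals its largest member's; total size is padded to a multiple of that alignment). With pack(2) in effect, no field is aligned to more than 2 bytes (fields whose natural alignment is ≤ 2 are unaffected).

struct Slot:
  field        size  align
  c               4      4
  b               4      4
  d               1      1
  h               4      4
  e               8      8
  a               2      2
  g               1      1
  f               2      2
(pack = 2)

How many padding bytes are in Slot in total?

2

c at 0 (size 4, align 2) → ends 4
b at 4 (size 4, align 2) → ends 8
d at 8 (size 1, align 1) → ends 9
pad 1 to align 2 for h
h at 10 (size 4, align 2) → ends 14
e at 14 (size 8, align 2) → ends 22
a at 22 (size 2, align 2) → ends 24
g at 24 (size 1, align 1) → ends 25
pad 1 to align 2 for f
f at 26 (size 2, align 2) → ends 28
total 28 bytes, alignment 2
data bytes 26, size 28 → padding 2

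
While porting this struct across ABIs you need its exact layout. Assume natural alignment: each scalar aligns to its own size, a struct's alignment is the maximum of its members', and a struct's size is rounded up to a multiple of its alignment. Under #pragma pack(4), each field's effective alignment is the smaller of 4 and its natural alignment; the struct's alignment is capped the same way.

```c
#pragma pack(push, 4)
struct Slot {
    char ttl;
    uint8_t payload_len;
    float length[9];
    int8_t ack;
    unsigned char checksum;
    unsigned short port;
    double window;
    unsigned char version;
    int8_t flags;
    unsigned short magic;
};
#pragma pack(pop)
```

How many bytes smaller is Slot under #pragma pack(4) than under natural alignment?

natural layout:
  ttl at 0 (size 1, align 1) → ends 1
  payload_len at 1 (size 1, align 1) → ends 2
  pad 2 to align 4 for length
  length at 4 (size 36, align 4) → ends 40
  ack at 40 (size 1, align 1) → ends 41
  checksum at 41 (size 1, align 1) → ends 42
  port at 42 (size 2, align 2) → ends 44
  pad 4 to align 8 for window
  window at 48 (size 8, align 8) → ends 56
  version at 56 (size 1, align 1) → ends 57
  flags at 57 (size 1, align 1) → ends 58
  magic at 58 (size 2, align 2) → ends 60
  tail pad 4 to reach multiple of 8
  total 64 bytes, alignment 8
packed(4) layout:
  ttl at 0 (size 1, align 1) → ends 1
  payload_len at 1 (size 1, align 1) → ends 2
  pad 2 to align 4 for length
  length at 4 (size 36, align 4) → ends 40
  ack at 40 (size 1, align 1) → ends 41
  checksum at 41 (size 1, align 1) → ends 42
  port at 42 (size 2, align 2) → ends 44
  window at 44 (size 8, align 4) → ends 52
  version at 52 (size 1, align 1) → ends 53
  flags at 53 (size 1, align 1) → ends 54
  magic at 54 (size 2, align 2) → ends 56
  total 56 bytes, alignment 4
64 − 56 = 8

8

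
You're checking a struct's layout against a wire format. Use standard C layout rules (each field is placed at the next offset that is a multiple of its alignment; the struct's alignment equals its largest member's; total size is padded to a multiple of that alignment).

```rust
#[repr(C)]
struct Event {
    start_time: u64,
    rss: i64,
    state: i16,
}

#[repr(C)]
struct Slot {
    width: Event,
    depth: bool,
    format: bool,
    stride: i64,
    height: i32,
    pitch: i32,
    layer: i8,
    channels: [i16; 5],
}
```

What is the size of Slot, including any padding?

64 bytes

Event: @0: start_time [8B, align 8] → 8; @8: rss [8B, align 8] → 16; @16: state [2B, align 2] → 18; +6 tail pad (align 8); size 24, align 8
@0: width [24B, align 8] → 24
@24: depth [1B, align 1] → 25
@25: format [1B, align 1] → 26
+6 pad (align 8)
@32: stride [8B, align 8] → 40
@40: height [4B, align 4] → 44
@44: pitch [4B, align 4] → 48
@48: layer [1B, align 1] → 49
+1 pad (align 2)
@50: channels [10B, align 2] → 60
+4 tail pad (align 8)
size 64, align 8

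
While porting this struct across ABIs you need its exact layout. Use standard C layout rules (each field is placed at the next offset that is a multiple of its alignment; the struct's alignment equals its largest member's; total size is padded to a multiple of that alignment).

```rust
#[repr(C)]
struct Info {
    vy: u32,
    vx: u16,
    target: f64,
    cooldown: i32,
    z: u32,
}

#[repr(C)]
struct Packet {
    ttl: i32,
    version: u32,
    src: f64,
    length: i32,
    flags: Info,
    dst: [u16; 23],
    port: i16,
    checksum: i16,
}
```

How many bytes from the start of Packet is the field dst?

48

Info: @0: vy [4B, align 4] → 4; @4: vx [2B, align 2] → 6; +2 pad (align 8); @8: target [8B, align 8] → 16; @16: cooldown [4B, align 4] → 20; @20: z [4B, align 4] → 24; size 24, align 8
@0: ttl [4B, align 4] → 4
@4: version [4B, align 4] → 8
@8: src [8B, align 8] → 16
@16: length [4B, align 4] → 20
+4 pad (align 8)
@24: flags [24B, align 8] → 48
@48: dst [46B, align 2] → 94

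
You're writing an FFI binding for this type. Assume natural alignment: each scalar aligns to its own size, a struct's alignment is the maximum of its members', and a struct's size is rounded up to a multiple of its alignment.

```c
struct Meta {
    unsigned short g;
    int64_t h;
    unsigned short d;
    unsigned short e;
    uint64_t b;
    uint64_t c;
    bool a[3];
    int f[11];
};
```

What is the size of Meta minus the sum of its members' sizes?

11

g at 0 (size 2, align 2) → ends 2
pad 6 to align 8 for h
h at 8 (size 8, align 8) → ends 16
d at 16 (size 2, align 2) → ends 18
e at 18 (size 2, align 2) → ends 20
pad 4 to align 8 for b
b at 24 (size 8, align 8) → ends 32
c at 32 (size 8, align 8) → ends 40
a at 40 (size 3, align 1) → ends 43
pad 1 to align 4 for f
f at 44 (size 44, align 4) → ends 88
total 88 bytes, alignment 8
data bytes 77, size 88 → padding 11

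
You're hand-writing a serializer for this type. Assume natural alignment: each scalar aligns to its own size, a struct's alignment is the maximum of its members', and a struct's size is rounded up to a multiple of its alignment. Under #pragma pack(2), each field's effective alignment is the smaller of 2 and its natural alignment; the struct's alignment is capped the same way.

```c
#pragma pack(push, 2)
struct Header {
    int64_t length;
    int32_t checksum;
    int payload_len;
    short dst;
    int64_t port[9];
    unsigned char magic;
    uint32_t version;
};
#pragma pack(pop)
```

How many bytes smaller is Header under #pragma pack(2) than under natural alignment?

natural layout:
  length at 0 (size 8, align 8) → ends 8
  checksum at 8 (size 4, align 4) → ends 12
  payload_len at 12 (size 4, align 4) → ends 16
  dst at 16 (size 2, align 2) → ends 18
  pad 6 to align 8 for port
  port at 24 (size 72, align 8) → ends 96
  magic at 96 (size 1, align 1) → ends 97
  pad 3 to align 4 for version
  version at 100 (size 4, align 4) → ends 104
  total 104 bytes, alignment 8
packed(2) layout:
  length at 0 (size 8, align 2) → ends 8
  checksum at 8 (size 4, align 2) → ends 12
  payload_len at 12 (size 4, align 2) → ends 16
  dst at 16 (size 2, align 2) → ends 18
  port at 18 (size 72, align 2) → ends 90
  magic at 90 (size 1, align 1) → ends 91
  pad 1 to align 2 for version
  version at 92 (size 4, align 2) → ends 96
  total 96 bytes, alignment 2
104 − 96 = 8

8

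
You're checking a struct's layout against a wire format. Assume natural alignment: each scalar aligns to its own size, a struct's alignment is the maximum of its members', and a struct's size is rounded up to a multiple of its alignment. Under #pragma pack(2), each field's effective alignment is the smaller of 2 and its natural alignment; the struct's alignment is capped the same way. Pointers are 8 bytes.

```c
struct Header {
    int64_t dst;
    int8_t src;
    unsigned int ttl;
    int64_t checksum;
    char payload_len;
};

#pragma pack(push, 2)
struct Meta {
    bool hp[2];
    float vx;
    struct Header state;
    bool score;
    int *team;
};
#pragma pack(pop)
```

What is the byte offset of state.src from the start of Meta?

14

Header: 0..8  dst  (8B, 8-aligned); 8..9  src  (1B, 1-aligned); 9..12  -- padding (3B); 12..16  ttl  (4B, 4-aligned); 16..24  checksum  (8B, 8-aligned); 24..25  payload_len  (1B, 1-aligned); 25..32  -- tail padding (7B); sizeof = 32, alignof = 8
0..2  hp  (2B, 1-aligned)
2..6  vx  (4B, 2-aligned)
6..38  state  (32B, 2-aligned)
within Header: src at 8
6 + 8 = 14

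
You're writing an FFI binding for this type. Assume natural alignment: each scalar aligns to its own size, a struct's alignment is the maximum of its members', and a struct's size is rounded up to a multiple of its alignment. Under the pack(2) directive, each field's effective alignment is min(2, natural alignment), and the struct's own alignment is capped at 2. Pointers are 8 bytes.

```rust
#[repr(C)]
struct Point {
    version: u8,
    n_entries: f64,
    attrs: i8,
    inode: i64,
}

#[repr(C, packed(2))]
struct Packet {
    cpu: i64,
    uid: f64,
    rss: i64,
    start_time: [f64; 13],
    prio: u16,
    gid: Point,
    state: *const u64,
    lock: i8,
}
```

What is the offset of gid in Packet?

130

Point: 0..1  version  (1B, 1-aligned); 1..8  -- padding (7B); 8..16  n_entries  (8B, 8-aligned); 16..17  attrs  (1B, 1-aligned); 17..24  -- padding (7B); 24..32  inode  (8B, 8-aligned); sizeof = 32, alignof = 8
0..8  cpu  (8B, 2-aligned)
8..16  uid  (8B, 2-aligned)
16..24  rss  (8B, 2-aligned)
24..128  start_time  (104B, 2-aligned)
128..130  prio  (2B, 2-aligned)
130..162  gid  (32B, 2-aligned)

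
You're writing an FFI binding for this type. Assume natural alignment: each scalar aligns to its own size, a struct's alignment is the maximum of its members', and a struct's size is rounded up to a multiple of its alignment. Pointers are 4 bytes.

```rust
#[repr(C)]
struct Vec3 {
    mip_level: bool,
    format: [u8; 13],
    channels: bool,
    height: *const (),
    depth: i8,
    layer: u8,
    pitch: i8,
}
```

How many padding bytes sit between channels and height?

1

mip_level at 0 (size 1, align 1) → ends 1
format at 1 (size 13, align 1) → ends 14
channels at 14 (size 1, align 1) → ends 15
pad 1 to align 4 for height
height at 16 (size 4, align 4) → ends 20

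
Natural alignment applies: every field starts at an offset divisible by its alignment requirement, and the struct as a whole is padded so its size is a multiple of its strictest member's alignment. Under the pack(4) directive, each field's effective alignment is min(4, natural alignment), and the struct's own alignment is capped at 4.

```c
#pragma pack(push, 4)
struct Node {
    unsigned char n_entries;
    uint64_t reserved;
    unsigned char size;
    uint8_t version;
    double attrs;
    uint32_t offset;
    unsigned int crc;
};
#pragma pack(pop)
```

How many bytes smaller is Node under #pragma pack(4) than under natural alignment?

natural layout:
  0..1  n_entries  (1B, 1-aligned)
  1..8  -- padding (7B)
  8..16  reserved  (8B, 8-aligned)
  16..17  size  (1B, 1-aligned)
  17..18  version  (1B, 1-aligned)
  18..24  -- padding (6B)
  24..32  attrs  (8B, 8-aligned)
  32..36  offset  (4B, 4-aligned)
  36..40  crc  (4B, 4-aligned)
  sizeof = 40, alignof = 8
packed(4) layout:
  0..1  n_entries  (1B, 1-aligned)
  1..4  -- padding (3B)
  4..12  reserved  (8B, 4-aligned)
  12..13  size  (1B, 1-aligned)
  13..14  version  (1B, 1-aligned)
  14..16  -- padding (2B)
  16..24  attrs  (8B, 4-aligned)
  24..28  offset  (4B, 4-aligned)
  28..32  crc  (4B, 4-aligned)
  sizeof = 32, alignof = 4
40 − 32 = 8

8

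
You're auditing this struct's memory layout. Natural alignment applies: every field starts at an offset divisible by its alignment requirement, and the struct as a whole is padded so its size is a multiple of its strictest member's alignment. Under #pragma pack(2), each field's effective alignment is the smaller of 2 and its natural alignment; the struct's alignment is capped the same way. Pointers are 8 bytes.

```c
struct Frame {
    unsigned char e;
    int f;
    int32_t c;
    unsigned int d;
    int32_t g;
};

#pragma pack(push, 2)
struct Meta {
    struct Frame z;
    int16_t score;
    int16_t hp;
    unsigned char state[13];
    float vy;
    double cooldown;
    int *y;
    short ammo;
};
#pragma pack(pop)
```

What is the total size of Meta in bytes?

60 bytes

Frame: 0..1  e  (1B, 1-aligned); 1..4  -- padding (3B); 4..8  f  (4B, 4-aligned); 8..12  c  (4B, 4-aligned); 12..16  d  (4B, 4-aligned); 16..20  g  (4B, 4-aligned); sizeof = 20, alignof = 4
0..20  z  (20B, 2-aligned)
20..22  score  (2B, 2-aligned)
22..24  hp  (2B, 2-aligned)
24..37  state  (13B, 1-aligned)
37..38  -- padding (1B)
38..42  vy  (4B, 2-aligned)
42..50  cooldown  (8B, 2-aligned)
50..58  y  (8B, 2-aligned)
58..60  ammo  (2B, 2-aligned)
sizeof = 60, alignof = 2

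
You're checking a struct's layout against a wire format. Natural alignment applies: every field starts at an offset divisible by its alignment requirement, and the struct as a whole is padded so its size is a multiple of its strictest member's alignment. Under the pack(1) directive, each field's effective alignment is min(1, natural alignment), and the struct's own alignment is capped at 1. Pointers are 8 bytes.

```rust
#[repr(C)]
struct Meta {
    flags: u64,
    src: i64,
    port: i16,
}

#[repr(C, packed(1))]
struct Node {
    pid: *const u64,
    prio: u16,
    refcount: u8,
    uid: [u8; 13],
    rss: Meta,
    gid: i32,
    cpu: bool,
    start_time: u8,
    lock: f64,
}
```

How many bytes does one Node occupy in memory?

Meta: flags at 0 (size 8, align 8) → ends 8; src at 8 (size 8, align 8) → ends 16; port at 16 (size 2, align 2) → ends 18; tail pad 6 to reach multiple of 8; total 24 bytes, alignment 8
pid at 0 (size 8, align 1) → ends 8
prio at 8 (size 2, align 1) → ends 10
refcount at 10 (size 1, align 1) → ends 11
uid at 11 (size 13, align 1) → ends 24
rss at 24 (size 24, align 1) → ends 48
gid at 48 (size 4, align 1) → ends 52
cpu at 52 (size 1, align 1) → ends 53
start_time at 53 (size 1, align 1) → ends 54
lock at 54 (size 8, align 1) → ends 62
total 62 bytes, alignment 1

62 bytes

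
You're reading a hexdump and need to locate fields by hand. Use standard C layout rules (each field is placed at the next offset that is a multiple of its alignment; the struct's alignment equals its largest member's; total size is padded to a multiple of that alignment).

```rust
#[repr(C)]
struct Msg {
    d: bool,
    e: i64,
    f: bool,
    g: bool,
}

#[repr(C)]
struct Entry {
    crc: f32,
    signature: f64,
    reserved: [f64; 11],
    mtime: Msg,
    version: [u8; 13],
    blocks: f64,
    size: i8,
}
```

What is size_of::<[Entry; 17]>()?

2720

Msg: 0..1  d  (1B, 1-aligned); 1..8  -- padding (7B); 8..16  e  (8B, 8-aligned); 16..17  f  (1B, 1-aligned); 17..18  g  (1B, 1-aligned); 18..24  -- tail padding (6B); sizeof = 24, alignof = 8
0..4  crc  (4B, 4-aligned)
4..8  -- padding (4B)
8..16  signature  (8B, 8-aligned)
16..104  reserved  (88B, 8-aligned)
104..128  mtime  (24B, 8-aligned)
128..141  version  (13B, 1-aligned)
141..144  -- padding (3B)
144..152  blocks  (8B, 8-aligned)
152..153  size  (1B, 1-aligned)
153..160  -- tail padding (7B)
sizeof = 160, alignof = 8
array of 17: 17 × 160 = 2720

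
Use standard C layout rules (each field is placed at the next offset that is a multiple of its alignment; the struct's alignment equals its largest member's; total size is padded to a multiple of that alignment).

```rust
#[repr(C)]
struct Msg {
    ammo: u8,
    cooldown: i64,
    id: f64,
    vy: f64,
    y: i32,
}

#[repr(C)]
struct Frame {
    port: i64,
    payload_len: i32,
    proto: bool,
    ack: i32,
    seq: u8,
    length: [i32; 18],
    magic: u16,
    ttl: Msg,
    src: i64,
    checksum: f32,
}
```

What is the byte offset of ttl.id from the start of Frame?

120

Msg: @0: ammo [1B, align 1] → 1; +7 pad (align 8); @8: cooldown [8B, align 8] → 16; @16: id [8B, align 8] → 24; @24: vy [8B, align 8] → 32; @32: y [4B, align 4] → 36; +4 tail pad (align 8); size 40, align 8
@0: port [8B, align 8] → 8
@8: payload_len [4B, align 4] → 12
@12: proto [1B, align 1] → 13
+3 pad (align 4)
@16: ack [4B, align 4] → 20
@20: seq [1B, align 1] → 21
+3 pad (align 4)
@24: length [72B, align 4] → 96
@96: magic [2B, align 2] → 98
+6 pad (align 8)
@104: ttl [40B, align 8] → 144
within Msg: id at 16
104 + 16 = 120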